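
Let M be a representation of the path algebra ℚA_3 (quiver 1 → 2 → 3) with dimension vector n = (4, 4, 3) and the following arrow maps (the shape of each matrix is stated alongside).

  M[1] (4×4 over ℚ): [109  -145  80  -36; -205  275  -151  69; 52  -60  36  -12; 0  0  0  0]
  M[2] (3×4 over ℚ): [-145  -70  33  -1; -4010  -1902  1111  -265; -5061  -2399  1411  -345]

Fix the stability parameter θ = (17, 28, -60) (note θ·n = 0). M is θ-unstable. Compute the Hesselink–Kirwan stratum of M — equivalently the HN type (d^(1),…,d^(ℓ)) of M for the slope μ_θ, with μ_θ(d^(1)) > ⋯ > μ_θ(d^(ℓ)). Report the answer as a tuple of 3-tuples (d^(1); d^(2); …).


Interval decomposition of M: I[1,1]^2, I[1,3]^2, I[2,2], I[2,3].
HN type (ℓ=4): μ^(1)=28; μ^(2)=17; μ^(3)=-5; μ^(4)=-16

((0, 1, 0); (2, 0, 0); (2, 2, 2); (0, 1, 1))


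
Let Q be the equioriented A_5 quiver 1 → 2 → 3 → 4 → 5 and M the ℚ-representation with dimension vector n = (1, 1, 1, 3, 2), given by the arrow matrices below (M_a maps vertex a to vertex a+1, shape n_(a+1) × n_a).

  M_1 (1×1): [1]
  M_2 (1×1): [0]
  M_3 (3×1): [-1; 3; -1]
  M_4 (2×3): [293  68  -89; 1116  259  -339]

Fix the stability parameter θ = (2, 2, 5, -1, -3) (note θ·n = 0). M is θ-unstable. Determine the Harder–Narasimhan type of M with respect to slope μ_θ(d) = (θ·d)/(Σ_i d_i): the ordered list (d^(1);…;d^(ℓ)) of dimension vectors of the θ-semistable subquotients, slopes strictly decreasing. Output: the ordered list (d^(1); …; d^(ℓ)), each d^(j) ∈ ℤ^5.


Barcode: M ≅ I[1,2], I[3,4], I[4,5]^2. HN layers by μ_θ (2 steps, strictly decreasing):
  μ^(1)=2; μ^(2)=-2

((1, 1, 1, 1, 0); (0, 0, 0, 2, 2))


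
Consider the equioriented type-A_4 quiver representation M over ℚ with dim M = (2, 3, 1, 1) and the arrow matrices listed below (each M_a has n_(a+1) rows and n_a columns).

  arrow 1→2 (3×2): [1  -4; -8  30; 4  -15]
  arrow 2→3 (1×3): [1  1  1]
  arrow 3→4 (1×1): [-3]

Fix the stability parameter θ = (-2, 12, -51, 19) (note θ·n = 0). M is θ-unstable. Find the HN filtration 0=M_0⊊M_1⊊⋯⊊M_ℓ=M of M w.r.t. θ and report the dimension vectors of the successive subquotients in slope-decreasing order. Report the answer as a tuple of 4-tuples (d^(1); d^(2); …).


Via rank(M_{q-1}∘⋯∘M_p): M ≅ I[1,2], I[1,4], I[2,2].
μ_θ-semistable layers: μ^(1)=19; μ^(2)=12; μ^(3)=-2; μ^(4)=-41/3

((0, 0, 0, 1); (0, 2, 0, 0); (1, 0, 0, 0); (1, 1, 1, 0))


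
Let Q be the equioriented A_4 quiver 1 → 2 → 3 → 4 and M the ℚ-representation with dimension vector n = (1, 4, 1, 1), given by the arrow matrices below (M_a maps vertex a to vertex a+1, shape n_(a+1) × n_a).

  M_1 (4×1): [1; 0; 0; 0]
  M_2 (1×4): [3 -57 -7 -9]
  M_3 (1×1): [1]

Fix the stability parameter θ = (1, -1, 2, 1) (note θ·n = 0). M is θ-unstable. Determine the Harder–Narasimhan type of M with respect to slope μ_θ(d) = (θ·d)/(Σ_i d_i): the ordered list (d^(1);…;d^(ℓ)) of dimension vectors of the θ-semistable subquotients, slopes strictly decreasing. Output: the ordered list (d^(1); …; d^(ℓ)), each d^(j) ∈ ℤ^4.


Barcode: M ≅ I[1,4], I[2,2]^3. HN layers by μ_θ (3 steps, strictly decreasing):
  μ^(1)=3/2; μ^(2)=0; μ^(3)=-1

((0, 0, 1, 1); (1, 1, 0, 0); (0, 3, 0, 0))


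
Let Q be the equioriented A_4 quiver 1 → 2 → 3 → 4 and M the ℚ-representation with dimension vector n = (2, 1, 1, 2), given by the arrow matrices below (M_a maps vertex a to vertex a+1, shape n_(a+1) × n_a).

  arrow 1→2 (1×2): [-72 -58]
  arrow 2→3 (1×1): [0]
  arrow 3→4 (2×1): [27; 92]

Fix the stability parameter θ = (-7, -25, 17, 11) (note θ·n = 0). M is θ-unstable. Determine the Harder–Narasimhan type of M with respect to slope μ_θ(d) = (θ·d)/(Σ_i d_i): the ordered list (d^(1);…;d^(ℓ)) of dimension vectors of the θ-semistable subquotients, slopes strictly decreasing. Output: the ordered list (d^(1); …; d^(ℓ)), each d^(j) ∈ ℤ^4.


Via rank(M_{q-1}∘⋯∘M_p): M ≅ I[1,1], I[1,2], I[3,4], I[4,4].
μ_θ-semistable layers: μ^(1)=14; μ^(2)=11; μ^(3)=-7; μ^(4)=-16

((0, 0, 1, 1); (0, 0, 0, 1); (1, 0, 0, 0); (1, 1, 0, 0))


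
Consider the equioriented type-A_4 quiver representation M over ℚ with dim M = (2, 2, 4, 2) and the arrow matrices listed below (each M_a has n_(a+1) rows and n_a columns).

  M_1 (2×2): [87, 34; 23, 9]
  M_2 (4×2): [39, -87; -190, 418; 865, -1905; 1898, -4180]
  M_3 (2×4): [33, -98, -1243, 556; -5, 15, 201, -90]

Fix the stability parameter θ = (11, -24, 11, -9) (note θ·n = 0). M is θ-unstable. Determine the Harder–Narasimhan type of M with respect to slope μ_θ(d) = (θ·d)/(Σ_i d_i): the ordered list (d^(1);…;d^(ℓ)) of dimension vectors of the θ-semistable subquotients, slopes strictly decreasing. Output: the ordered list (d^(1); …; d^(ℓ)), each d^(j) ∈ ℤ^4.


Barcode: M ≅ I[1,3]^2, I[3,4]^2. HN layers by μ_θ (3 steps, strictly decreasing):
  μ^(1)=11; μ^(2)=1; μ^(3)=-13/2

((0, 0, 2, 0); (0, 0, 2, 2); (2, 2, 0, 0))


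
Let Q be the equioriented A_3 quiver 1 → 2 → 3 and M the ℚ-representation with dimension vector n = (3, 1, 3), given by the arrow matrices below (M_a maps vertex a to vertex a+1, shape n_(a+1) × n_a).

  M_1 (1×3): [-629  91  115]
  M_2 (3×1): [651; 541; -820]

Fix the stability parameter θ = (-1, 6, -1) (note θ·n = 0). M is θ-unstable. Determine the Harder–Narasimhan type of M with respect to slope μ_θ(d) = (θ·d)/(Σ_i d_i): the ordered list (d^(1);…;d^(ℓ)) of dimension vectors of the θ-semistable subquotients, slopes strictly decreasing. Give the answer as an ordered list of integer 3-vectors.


Via rank(M_{q-1}∘⋯∘M_p): M ≅ I[1,1]^2, I[1,3], I[3,3]^2.
μ_θ-semistable layers: μ^(1)=5/2; μ^(2)=-1

((0, 1, 1); (3, 0, 2))


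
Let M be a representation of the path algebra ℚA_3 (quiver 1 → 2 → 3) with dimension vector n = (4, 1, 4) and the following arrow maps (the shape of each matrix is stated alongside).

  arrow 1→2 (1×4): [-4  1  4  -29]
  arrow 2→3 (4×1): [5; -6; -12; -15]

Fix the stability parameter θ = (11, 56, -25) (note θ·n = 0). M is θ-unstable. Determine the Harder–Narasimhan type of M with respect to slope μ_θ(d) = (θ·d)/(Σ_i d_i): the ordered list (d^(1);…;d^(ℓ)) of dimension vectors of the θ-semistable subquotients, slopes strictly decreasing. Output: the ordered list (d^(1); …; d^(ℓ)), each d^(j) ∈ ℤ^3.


Interval decomposition of M: I[1,1]^3, I[1,3], I[3,3]^3.
HN type (ℓ=3): μ^(1)=31/2; μ^(2)=11; μ^(3)=-25

((0, 1, 1); (4, 0, 0); (0, 0, 3))


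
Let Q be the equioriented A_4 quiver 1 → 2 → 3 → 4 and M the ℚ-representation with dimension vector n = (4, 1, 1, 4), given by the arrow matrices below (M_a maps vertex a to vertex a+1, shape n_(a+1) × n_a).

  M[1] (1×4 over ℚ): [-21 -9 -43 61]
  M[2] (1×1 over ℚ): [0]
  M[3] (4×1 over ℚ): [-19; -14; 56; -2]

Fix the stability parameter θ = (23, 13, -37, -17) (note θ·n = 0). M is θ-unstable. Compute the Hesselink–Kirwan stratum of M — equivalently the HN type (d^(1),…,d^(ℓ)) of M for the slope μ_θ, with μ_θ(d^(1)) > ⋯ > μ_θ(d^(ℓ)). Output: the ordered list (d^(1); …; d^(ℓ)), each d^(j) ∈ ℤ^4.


Via rank(M_{q-1}∘⋯∘M_p): M ≅ I[1,1]^3, I[1,2], I[3,4], I[4,4]^3.
μ_θ-semistable layers: μ^(1)=23; μ^(2)=18; μ^(3)=-17; μ^(4)=-37

((3, 0, 0, 0); (1, 1, 0, 0); (0, 0, 0, 4); (0, 0, 1, 0))


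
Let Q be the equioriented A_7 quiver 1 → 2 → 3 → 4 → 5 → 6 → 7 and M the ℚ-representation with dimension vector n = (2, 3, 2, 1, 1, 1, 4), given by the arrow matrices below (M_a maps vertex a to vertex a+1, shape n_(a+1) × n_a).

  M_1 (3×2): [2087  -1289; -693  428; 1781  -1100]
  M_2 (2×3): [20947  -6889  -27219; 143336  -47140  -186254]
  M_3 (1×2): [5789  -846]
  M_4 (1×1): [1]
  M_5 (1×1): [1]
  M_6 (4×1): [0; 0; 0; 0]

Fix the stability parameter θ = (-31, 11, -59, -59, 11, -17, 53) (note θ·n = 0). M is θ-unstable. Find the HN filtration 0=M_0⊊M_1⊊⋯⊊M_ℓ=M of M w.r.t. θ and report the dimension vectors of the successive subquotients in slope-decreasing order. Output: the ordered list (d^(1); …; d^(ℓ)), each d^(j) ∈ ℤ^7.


Interval decomposition of M: I[1,3], I[1,6], I[2,2], I[7,7]^4.
HN type (ℓ=6): μ^(1)=53; μ^(2)=11; μ^(3)=-3; μ^(4)=-24; μ^(5)=-31; μ^(6)=-69/2

((0, 0, 0, 0, 0, 0, 4); (0, 1, 0, 0, 0, 0, 0); (0, 0, 0, 0, 1, 1, 0); (0, 1, 1, 0, 0, 0, 0); (1, 0, 0, 0, 0, 0, 0); (1, 1, 1, 1, 0, 0, 0))


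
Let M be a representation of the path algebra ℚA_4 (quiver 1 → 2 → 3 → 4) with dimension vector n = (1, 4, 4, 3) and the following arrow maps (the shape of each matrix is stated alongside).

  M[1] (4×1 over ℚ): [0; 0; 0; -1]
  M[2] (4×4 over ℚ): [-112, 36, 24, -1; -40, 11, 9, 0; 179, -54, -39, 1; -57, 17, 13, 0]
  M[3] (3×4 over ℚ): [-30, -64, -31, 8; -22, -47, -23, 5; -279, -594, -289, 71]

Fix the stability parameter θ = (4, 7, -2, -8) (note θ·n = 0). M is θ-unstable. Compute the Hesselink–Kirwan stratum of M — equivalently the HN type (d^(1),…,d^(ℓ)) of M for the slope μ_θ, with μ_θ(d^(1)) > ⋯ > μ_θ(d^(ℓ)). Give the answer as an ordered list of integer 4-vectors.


Interval decomposition of M: I[1,4], I[2,3], I[2,4]^2.
HN type (ℓ=3): μ^(1)=5/2; μ^(2)=1/4; μ^(3)=-1

((0, 1, 1, 0); (1, 1, 1, 1); (0, 2, 2, 2))


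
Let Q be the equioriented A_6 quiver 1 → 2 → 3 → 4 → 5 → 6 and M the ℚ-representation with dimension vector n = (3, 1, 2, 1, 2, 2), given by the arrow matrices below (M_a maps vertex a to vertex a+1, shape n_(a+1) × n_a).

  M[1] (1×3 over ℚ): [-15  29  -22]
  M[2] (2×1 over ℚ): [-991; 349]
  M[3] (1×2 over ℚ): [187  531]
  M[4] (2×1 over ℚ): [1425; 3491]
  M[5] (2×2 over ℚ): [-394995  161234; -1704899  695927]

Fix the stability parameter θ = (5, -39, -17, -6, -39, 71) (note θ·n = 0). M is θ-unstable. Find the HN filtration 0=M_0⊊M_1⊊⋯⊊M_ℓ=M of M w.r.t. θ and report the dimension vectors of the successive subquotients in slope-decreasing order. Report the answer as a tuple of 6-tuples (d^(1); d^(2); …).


Interval decomposition of M: I[1,1]^2, I[1,6], I[3,3], I[5,6].
HN type (ℓ=5): μ^(1)=71; μ^(2)=5; μ^(3)=-17; μ^(4)=-96/5; μ^(5)=-39

((0, 0, 0, 0, 0, 2); (2, 0, 0, 0, 0, 0); (0, 0, 1, 0, 0, 0); (1, 1, 1, 1, 1, 0); (0, 0, 0, 0, 1, 0))


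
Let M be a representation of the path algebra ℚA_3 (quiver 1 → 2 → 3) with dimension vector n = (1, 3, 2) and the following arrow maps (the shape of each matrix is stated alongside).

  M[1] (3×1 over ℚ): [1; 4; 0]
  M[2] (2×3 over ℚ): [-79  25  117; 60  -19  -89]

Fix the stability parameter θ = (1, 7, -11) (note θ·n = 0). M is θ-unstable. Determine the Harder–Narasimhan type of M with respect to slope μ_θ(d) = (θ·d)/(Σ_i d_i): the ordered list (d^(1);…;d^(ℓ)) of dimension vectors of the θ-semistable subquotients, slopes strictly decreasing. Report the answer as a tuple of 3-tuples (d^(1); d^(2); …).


Interval decomposition of M: I[1,3], I[2,2], I[2,3].
HN type (ℓ=3): μ^(1)=7; μ^(2)=-1; μ^(3)=-2

((0, 1, 0); (1, 1, 1); (0, 1, 1))


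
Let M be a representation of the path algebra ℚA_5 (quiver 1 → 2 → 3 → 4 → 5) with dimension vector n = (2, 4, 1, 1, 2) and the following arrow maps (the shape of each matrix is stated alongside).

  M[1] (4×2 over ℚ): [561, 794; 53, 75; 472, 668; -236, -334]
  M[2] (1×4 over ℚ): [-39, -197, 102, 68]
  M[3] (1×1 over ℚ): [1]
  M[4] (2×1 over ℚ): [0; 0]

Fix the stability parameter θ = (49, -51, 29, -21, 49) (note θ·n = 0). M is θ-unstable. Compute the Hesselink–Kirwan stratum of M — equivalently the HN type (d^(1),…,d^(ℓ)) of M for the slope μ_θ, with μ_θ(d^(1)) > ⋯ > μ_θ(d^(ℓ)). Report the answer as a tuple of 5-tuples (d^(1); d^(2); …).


Interval decomposition of M: I[1,2], I[1,4], I[2,2]^2, I[5,5]^2.
HN type (ℓ=4): μ^(1)=49; μ^(2)=4; μ^(3)=-1; μ^(4)=-51

((0, 0, 0, 0, 2); (0, 0, 1, 1, 0); (2, 2, 0, 0, 0); (0, 2, 0, 0, 0))


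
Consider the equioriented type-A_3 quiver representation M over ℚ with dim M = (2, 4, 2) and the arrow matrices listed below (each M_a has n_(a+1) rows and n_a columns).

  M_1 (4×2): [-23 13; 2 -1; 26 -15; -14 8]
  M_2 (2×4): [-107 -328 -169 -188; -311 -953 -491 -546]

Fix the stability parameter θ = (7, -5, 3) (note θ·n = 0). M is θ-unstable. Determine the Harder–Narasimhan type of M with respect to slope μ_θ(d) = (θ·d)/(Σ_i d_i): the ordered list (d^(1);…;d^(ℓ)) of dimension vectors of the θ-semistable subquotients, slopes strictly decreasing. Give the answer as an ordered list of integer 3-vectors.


Interval decomposition of M: I[1,3]^2, I[2,2]^2.
HN type (ℓ=3): μ^(1)=3; μ^(2)=1; μ^(3)=-5

((0, 0, 2); (2, 2, 0); (0, 2, 0))


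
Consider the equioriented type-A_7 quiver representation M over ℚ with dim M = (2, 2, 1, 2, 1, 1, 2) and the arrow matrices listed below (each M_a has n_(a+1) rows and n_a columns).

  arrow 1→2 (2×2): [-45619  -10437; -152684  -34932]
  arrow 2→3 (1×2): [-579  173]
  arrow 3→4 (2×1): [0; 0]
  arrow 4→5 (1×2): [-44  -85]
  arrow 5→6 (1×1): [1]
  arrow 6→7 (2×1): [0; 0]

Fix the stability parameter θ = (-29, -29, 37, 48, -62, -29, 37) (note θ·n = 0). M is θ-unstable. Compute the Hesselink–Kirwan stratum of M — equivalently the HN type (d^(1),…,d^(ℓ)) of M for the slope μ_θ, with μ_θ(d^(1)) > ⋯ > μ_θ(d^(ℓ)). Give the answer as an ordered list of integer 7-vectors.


Barcode: M ≅ I[1,1], I[1,3], I[2,2], I[4,4], I[4,6], I[7,7]^2. HN layers by μ_θ (4 steps, strictly decreasing):
  μ^(1)=48; μ^(2)=37; μ^(3)=-43/3; μ^(4)=-29

((0, 0, 0, 1, 0, 0, 0); (0, 0, 1, 0, 0, 0, 2); (0, 0, 0, 1, 1, 1, 0); (2, 2, 0, 0, 0, 0, 0))


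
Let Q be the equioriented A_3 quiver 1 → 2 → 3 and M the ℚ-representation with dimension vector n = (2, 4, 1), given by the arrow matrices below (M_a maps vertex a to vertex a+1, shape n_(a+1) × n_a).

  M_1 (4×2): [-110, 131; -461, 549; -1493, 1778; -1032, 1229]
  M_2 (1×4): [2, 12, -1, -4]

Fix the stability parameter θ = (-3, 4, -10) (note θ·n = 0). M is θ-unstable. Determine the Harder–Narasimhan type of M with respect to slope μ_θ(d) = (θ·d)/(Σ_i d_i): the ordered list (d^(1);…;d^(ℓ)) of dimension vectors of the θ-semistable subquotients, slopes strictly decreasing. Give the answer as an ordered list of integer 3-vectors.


Interval decomposition of M: I[1,2], I[1,3], I[2,2]^2.
HN type (ℓ=2): μ^(1)=4; μ^(2)=-3

((0, 3, 0); (2, 1, 1))


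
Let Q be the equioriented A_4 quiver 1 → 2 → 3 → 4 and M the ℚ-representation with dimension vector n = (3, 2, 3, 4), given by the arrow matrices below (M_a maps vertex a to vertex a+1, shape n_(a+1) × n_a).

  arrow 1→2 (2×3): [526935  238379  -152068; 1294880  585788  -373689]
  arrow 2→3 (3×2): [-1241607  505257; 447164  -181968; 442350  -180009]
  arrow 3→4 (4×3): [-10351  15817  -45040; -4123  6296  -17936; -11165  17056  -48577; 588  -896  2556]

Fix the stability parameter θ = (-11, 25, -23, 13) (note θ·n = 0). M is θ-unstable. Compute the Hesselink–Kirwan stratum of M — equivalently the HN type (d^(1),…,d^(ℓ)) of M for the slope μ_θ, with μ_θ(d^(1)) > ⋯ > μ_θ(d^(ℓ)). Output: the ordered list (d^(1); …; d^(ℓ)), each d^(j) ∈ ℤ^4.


Via rank(M_{q-1}∘⋯∘M_p): M ≅ I[1,1], I[1,4]^2, I[3,4], I[4,4].
μ_θ-semistable layers: μ^(1)=13; μ^(2)=1; μ^(3)=-11; μ^(4)=-23

((0, 0, 0, 4); (0, 2, 2, 0); (3, 0, 0, 0); (0, 0, 1, 0))


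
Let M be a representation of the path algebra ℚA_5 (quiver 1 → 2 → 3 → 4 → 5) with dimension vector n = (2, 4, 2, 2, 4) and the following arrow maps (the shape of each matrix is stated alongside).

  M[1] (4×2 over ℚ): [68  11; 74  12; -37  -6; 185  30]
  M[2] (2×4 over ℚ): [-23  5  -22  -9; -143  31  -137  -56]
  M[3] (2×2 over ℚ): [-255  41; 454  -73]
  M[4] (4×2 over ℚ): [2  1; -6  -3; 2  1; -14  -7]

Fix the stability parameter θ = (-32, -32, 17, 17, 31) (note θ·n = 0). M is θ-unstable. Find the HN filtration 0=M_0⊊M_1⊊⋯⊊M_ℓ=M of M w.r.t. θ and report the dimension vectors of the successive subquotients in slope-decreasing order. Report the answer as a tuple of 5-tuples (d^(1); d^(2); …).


Barcode: M ≅ I[1,4], I[1,5], I[2,2]^2, I[5,5]^3. HN layers by μ_θ (3 steps, strictly decreasing):
  μ^(1)=31; μ^(2)=17; μ^(3)=-32

((0, 0, 0, 0, 4); (0, 0, 2, 2, 0); (2, 4, 0, 0, 0))


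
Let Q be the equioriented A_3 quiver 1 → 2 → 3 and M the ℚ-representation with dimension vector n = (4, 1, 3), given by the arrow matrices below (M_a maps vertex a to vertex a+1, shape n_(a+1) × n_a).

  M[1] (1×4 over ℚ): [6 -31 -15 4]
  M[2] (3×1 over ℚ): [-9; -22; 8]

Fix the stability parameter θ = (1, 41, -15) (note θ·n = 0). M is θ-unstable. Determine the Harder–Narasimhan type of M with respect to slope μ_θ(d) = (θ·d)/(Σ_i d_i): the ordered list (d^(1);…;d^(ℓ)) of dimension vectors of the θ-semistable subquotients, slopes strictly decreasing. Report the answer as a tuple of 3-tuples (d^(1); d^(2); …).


Barcode: M ≅ I[1,1]^3, I[1,3], I[3,3]^2. HN layers by μ_θ (3 steps, strictly decreasing):
  μ^(1)=13; μ^(2)=1; μ^(3)=-15

((0, 1, 1); (4, 0, 0); (0, 0, 2))


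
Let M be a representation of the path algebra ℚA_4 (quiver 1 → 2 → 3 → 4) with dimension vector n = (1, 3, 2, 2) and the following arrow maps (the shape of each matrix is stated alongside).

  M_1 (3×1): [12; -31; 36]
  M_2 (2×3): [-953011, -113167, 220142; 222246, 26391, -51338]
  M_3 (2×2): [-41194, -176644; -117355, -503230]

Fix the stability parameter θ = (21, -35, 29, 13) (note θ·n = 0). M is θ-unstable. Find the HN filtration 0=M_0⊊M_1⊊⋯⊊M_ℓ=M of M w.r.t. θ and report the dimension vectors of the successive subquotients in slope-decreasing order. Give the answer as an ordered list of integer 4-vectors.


Interval decomposition of M: I[1,4], I[2,2], I[2,3], I[4,4].
HN type (ℓ=5): μ^(1)=29; μ^(2)=21; μ^(3)=13; μ^(4)=-7; μ^(5)=-35

((0, 0, 1, 0); (0, 0, 1, 1); (0, 0, 0, 1); (1, 1, 0, 0); (0, 2, 0, 0))


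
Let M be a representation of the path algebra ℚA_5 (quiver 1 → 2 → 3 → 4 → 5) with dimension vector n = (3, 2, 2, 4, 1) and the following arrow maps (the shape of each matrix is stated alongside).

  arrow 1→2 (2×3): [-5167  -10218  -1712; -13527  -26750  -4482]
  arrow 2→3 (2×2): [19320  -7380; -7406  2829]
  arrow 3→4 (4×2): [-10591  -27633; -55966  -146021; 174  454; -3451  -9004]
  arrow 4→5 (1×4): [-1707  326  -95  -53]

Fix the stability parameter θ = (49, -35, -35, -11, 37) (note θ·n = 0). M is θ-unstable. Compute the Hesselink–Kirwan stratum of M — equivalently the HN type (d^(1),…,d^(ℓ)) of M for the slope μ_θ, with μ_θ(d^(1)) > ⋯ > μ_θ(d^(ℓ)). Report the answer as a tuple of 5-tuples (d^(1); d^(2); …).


Interval decomposition of M: I[1,1], I[1,2], I[1,5], I[3,4], I[4,4]^2.
HN type (ℓ=6): μ^(1)=49; μ^(2)=37; μ^(3)=7; μ^(4)=-8; μ^(5)=-11; μ^(6)=-35

((1, 0, 0, 0, 0); (0, 0, 0, 0, 1); (1, 1, 0, 0, 0); (1, 1, 1, 1, 0); (0, 0, 0, 3, 0); (0, 0, 1, 0, 0))


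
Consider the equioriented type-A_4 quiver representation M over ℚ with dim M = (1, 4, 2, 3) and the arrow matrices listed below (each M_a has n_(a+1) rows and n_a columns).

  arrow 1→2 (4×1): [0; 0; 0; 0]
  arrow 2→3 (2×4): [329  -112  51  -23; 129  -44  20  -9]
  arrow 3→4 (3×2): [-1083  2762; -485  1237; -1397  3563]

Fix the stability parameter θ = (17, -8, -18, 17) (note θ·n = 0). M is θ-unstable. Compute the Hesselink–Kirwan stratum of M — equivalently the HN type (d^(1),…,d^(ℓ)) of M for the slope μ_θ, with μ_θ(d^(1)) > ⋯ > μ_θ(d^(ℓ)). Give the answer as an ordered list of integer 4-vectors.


Via rank(M_{q-1}∘⋯∘M_p): M ≅ I[1,1], I[2,2]^2, I[2,4]^2, I[4,4].
μ_θ-semistable layers: μ^(1)=17; μ^(2)=-8; μ^(3)=-13

((1, 0, 0, 3); (0, 2, 0, 0); (0, 2, 2, 0))


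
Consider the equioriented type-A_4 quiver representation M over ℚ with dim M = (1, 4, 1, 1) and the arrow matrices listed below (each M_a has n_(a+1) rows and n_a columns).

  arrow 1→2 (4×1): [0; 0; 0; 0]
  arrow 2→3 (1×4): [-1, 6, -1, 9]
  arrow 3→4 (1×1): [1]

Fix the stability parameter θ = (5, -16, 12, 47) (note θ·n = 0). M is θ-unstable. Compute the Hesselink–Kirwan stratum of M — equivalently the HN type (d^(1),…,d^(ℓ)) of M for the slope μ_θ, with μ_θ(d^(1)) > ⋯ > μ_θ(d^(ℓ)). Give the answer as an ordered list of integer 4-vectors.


Barcode: M ≅ I[1,1], I[2,2]^3, I[2,4]. HN layers by μ_θ (4 steps, strictly decreasing):
  μ^(1)=47; μ^(2)=12; μ^(3)=5; μ^(4)=-16

((0, 0, 0, 1); (0, 0, 1, 0); (1, 0, 0, 0); (0, 4, 0, 0))


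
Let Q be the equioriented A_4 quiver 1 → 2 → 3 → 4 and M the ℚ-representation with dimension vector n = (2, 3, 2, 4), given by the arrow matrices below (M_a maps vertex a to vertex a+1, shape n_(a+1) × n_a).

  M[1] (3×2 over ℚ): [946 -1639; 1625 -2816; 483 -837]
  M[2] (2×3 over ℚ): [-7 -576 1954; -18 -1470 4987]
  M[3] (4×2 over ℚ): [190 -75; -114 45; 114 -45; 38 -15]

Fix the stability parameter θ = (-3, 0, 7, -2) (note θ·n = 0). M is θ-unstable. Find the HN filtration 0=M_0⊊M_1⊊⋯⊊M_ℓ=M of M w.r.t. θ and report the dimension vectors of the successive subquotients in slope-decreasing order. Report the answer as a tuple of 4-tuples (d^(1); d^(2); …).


Via rank(M_{q-1}∘⋯∘M_p): M ≅ I[1,3], I[1,4], I[2,2], I[4,4]^3.
μ_θ-semistable layers: μ^(1)=7; μ^(2)=5/2; μ^(3)=0; μ^(4)=-2; μ^(5)=-3

((0, 0, 1, 0); (0, 0, 1, 1); (0, 3, 0, 0); (0, 0, 0, 3); (2, 0, 0, 0))


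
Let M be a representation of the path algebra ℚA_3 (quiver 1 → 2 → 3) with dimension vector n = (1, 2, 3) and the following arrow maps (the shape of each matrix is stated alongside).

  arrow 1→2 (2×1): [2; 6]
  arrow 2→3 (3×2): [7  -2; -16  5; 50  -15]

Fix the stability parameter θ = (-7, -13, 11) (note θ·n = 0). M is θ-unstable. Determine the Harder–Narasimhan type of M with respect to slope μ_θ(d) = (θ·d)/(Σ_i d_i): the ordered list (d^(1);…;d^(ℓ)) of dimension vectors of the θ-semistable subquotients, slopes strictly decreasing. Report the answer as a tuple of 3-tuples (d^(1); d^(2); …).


Via rank(M_{q-1}∘⋯∘M_p): M ≅ I[1,3], I[2,3], I[3,3].
μ_θ-semistable layers: μ^(1)=11; μ^(2)=-10; μ^(3)=-13

((0, 0, 3); (1, 1, 0); (0, 1, 0))


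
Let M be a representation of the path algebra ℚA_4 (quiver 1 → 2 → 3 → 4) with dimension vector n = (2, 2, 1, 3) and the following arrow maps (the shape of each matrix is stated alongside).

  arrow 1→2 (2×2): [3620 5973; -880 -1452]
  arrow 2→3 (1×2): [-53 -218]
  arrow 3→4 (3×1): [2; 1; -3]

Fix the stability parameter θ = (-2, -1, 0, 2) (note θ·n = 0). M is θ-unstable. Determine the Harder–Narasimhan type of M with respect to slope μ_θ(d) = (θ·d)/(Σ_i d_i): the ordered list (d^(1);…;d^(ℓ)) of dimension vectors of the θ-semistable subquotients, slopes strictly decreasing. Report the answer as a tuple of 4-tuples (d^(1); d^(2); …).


Via rank(M_{q-1}∘⋯∘M_p): M ≅ I[1,1], I[1,4], I[2,2], I[4,4]^2.
μ_θ-semistable layers: μ^(1)=2; μ^(2)=0; μ^(3)=-1; μ^(4)=-2

((0, 0, 0, 3); (0, 0, 1, 0); (0, 2, 0, 0); (2, 0, 0, 0))


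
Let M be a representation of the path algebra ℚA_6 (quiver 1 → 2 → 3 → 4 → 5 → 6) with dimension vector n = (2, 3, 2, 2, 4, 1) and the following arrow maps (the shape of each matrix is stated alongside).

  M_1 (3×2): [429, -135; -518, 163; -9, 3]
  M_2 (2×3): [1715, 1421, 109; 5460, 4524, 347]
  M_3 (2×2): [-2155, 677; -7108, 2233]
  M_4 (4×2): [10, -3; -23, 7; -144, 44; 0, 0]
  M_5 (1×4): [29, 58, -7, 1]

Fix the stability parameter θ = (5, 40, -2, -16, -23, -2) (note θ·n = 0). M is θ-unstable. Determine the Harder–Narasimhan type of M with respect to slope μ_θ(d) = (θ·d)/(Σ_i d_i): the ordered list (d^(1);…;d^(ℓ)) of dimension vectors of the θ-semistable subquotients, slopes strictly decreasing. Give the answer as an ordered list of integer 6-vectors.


Barcode: M ≅ I[1,5], I[1,6], I[2,2], I[5,5]^2. HN layers by μ_θ (4 steps, strictly decreasing):
  μ^(1)=40; μ^(2)=4/5; μ^(3)=1/3; μ^(4)=-23

((0, 1, 0, 0, 0, 0); (1, 1, 1, 1, 1, 0); (1, 1, 1, 1, 1, 1); (0, 0, 0, 0, 2, 0))


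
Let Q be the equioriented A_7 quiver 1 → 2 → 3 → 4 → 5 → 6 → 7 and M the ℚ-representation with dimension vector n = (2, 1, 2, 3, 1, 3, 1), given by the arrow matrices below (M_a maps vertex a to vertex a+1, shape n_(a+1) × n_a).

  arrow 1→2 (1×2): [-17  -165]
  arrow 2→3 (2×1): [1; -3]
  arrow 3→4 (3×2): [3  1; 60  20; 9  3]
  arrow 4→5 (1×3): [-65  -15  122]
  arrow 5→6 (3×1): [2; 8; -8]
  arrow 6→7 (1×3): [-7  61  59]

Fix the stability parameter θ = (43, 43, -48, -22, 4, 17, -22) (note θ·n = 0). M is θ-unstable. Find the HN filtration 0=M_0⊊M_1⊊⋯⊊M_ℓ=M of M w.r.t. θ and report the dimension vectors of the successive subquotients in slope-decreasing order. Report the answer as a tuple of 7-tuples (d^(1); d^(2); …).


Via rank(M_{q-1}∘⋯∘M_p): M ≅ I[1,1], I[1,3], I[3,7], I[4,4]^2, I[6,6]^2.
μ_θ-semistable layers: μ^(1)=43; μ^(2)=17; μ^(3)=38/3; μ^(4)=-1/3; μ^(5)=-22; μ^(6)=-48

((1, 0, 0, 0, 0, 0, 0); (0, 0, 0, 0, 0, 2, 0); (1, 1, 1, 0, 0, 0, 0); (0, 0, 0, 0, 1, 1, 1); (0, 0, 0, 3, 0, 0, 0); (0, 0, 1, 0, 0, 0, 0))


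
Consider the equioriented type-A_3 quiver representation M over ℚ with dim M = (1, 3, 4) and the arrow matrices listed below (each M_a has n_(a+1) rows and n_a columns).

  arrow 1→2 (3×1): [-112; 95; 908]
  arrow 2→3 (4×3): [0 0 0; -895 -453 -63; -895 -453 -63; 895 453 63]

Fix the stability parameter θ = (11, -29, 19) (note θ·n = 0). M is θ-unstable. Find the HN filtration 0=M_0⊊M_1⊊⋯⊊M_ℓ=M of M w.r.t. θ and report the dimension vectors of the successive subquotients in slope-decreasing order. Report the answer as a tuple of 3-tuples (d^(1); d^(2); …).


Interval decomposition of M: I[1,3], I[2,2]^2, I[3,3]^3.
HN type (ℓ=3): μ^(1)=19; μ^(2)=-9; μ^(3)=-29

((0, 0, 4); (1, 1, 0); (0, 2, 0))


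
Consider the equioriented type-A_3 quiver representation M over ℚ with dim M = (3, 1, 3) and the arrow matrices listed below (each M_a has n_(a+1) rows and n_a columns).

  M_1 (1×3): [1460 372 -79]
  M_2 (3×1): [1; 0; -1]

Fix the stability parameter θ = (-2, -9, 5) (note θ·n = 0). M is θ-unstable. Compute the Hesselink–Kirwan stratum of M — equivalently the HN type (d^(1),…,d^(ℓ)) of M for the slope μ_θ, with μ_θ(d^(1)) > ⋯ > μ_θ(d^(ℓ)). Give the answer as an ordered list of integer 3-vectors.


Via rank(M_{q-1}∘⋯∘M_p): M ≅ I[1,1]^2, I[1,3], I[3,3]^2.
μ_θ-semistable layers: μ^(1)=5; μ^(2)=-2; μ^(3)=-11/2

((0, 0, 3); (2, 0, 0); (1, 1, 0))


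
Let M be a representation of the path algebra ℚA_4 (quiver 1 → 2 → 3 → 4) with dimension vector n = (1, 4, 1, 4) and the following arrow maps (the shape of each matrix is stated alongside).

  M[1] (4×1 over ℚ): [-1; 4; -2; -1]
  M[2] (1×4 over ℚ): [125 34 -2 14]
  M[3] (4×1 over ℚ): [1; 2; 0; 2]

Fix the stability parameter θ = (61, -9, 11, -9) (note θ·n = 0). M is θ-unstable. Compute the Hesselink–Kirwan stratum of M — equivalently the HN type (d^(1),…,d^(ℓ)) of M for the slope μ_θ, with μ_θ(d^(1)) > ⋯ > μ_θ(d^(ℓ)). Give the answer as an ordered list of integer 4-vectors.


Barcode: M ≅ I[1,4], I[2,2]^3, I[4,4]^3. HN layers by μ_θ (2 steps, strictly decreasing):
  μ^(1)=27/2; μ^(2)=-9

((1, 1, 1, 1); (0, 3, 0, 3))


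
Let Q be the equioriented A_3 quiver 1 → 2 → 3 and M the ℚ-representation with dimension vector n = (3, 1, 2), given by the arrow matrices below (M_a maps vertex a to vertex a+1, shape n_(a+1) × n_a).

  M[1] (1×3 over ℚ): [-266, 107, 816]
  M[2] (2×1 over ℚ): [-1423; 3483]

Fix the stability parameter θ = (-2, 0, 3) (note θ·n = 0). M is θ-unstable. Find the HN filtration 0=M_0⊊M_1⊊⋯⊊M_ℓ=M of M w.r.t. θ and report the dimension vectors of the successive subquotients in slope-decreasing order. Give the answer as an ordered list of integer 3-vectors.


Barcode: M ≅ I[1,1]^2, I[1,3], I[3,3]. HN layers by μ_θ (3 steps, strictly decreasing):
  μ^(1)=3; μ^(2)=0; μ^(3)=-2

((0, 0, 2); (0, 1, 0); (3, 0, 0))


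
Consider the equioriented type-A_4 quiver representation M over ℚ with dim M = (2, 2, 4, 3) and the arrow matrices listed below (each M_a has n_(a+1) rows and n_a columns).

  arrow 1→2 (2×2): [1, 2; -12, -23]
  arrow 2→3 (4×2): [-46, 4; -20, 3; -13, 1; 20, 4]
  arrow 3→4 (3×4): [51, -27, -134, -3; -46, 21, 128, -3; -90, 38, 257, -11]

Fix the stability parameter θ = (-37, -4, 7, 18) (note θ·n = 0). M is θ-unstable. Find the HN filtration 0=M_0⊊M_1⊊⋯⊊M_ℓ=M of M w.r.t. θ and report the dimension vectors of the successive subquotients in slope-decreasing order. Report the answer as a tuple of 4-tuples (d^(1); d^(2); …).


Barcode: M ≅ I[1,4]^2, I[3,3], I[3,4]. HN layers by μ_θ (4 steps, strictly decreasing):
  μ^(1)=18; μ^(2)=7; μ^(3)=-4; μ^(4)=-37

((0, 0, 0, 3); (0, 0, 4, 0); (0, 2, 0, 0); (2, 0, 0, 0))


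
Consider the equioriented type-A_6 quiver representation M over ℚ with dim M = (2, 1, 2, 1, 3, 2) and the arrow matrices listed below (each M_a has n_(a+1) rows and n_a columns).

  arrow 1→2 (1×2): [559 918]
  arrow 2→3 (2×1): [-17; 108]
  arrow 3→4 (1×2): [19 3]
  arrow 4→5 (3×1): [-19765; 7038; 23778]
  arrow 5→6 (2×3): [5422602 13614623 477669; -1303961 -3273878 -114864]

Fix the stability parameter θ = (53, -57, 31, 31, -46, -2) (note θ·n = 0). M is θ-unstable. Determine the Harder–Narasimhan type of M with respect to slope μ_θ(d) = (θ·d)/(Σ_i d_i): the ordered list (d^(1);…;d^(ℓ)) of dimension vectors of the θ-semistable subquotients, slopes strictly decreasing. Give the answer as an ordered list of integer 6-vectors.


Barcode: M ≅ I[1,1], I[1,6], I[3,3], I[5,5], I[5,6]. HN layers by μ_θ (5 steps, strictly decreasing):
  μ^(1)=53; μ^(2)=31; μ^(3)=7/2; μ^(4)=-2; μ^(5)=-46

((1, 0, 0, 0, 0, 0); (0, 0, 1, 0, 0, 0); (0, 0, 1, 1, 1, 1); (1, 1, 0, 0, 0, 1); (0, 0, 0, 0, 2, 0))


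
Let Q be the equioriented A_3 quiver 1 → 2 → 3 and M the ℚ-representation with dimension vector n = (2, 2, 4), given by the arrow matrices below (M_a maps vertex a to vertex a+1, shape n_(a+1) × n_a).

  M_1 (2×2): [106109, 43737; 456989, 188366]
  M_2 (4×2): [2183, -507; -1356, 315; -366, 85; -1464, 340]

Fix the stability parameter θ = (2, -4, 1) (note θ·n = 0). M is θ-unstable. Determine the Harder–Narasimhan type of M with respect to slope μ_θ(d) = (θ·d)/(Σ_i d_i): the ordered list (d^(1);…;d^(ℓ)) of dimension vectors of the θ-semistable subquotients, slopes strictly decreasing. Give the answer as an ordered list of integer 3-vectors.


Via rank(M_{q-1}∘⋯∘M_p): M ≅ I[1,3]^2, I[3,3]^2.
μ_θ-semistable layers: μ^(1)=1; μ^(2)=-1

((0, 0, 4); (2, 2, 0))


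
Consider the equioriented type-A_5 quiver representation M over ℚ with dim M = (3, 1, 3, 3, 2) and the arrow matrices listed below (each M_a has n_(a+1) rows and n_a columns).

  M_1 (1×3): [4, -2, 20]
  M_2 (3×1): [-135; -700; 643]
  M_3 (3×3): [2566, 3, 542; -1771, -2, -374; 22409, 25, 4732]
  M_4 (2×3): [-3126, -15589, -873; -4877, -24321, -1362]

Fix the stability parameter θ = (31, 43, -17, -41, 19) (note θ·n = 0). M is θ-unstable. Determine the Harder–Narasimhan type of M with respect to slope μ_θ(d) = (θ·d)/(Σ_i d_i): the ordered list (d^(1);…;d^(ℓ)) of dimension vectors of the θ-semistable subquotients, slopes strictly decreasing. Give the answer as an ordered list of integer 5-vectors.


Barcode: M ≅ I[1,1]^2, I[1,5], I[3,3], I[3,5], I[4,4]. HN layers by μ_θ (6 steps, strictly decreasing):
  μ^(1)=31; μ^(2)=19; μ^(3)=4; μ^(4)=-17; μ^(5)=-29; μ^(6)=-41

((2, 0, 0, 0, 0); (0, 0, 0, 0, 2); (1, 1, 1, 1, 0); (0, 0, 1, 0, 0); (0, 0, 1, 1, 0); (0, 0, 0, 1, 0))


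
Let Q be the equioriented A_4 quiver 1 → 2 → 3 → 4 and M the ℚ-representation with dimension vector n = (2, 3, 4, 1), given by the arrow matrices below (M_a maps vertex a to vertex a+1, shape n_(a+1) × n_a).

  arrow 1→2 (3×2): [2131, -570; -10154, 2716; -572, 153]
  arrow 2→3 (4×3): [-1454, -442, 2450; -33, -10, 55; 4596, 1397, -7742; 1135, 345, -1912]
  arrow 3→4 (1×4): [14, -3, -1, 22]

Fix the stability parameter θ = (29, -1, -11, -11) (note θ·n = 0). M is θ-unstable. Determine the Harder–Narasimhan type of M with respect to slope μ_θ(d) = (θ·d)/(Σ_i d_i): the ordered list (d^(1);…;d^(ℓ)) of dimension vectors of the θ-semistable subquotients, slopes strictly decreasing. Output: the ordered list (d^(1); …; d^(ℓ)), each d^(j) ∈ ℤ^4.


Interval decomposition of M: I[1,3], I[1,4], I[2,3], I[3,3].
HN type (ℓ=4): μ^(1)=17/3; μ^(2)=3/2; μ^(3)=-6; μ^(4)=-11

((1, 1, 1, 0); (1, 1, 1, 1); (0, 1, 1, 0); (0, 0, 1, 0))


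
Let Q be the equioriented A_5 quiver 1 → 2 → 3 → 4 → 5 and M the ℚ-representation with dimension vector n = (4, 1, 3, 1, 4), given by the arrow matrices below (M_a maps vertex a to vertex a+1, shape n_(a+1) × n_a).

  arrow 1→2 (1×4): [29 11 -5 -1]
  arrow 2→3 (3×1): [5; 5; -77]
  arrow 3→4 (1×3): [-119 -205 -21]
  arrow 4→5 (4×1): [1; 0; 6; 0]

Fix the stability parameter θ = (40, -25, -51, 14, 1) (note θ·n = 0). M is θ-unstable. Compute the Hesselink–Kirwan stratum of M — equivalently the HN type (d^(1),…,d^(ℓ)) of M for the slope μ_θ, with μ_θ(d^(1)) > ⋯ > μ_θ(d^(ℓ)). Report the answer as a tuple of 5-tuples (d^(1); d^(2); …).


Interval decomposition of M: I[1,1]^3, I[1,5], I[3,3]^2, I[5,5]^3.
HN type (ℓ=5): μ^(1)=40; μ^(2)=15/2; μ^(3)=1; μ^(4)=-12; μ^(5)=-51

((3, 0, 0, 0, 0); (0, 0, 0, 1, 1); (0, 0, 0, 0, 3); (1, 1, 1, 0, 0); (0, 0, 2, 0, 0))


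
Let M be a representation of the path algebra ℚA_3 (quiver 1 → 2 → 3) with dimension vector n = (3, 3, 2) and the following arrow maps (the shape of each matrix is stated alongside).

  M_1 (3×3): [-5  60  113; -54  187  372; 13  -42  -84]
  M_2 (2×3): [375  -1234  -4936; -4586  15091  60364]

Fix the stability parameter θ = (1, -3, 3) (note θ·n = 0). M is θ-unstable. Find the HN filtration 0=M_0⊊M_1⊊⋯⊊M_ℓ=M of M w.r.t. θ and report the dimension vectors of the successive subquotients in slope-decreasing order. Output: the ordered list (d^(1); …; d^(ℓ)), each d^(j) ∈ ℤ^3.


Via rank(M_{q-1}∘⋯∘M_p): M ≅ I[1,2], I[1,3]^2.
μ_θ-semistable layers: μ^(1)=3; μ^(2)=-1

((0, 0, 2); (3, 3, 0))


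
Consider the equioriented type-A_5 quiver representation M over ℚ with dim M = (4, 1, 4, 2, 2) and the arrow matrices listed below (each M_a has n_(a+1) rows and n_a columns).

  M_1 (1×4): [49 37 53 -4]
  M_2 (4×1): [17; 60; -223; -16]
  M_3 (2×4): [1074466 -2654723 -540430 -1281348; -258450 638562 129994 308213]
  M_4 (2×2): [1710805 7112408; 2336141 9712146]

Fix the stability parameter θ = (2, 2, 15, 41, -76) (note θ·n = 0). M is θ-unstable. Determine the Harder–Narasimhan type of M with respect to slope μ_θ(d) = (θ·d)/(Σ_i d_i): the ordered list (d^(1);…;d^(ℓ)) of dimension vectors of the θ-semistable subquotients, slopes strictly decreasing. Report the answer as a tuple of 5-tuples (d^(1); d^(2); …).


Barcode: M ≅ I[1,1]^3, I[1,3], I[3,3], I[3,5]^2. HN layers by μ_θ (3 steps, strictly decreasing):
  μ^(1)=15; μ^(2)=2; μ^(3)=-20/3

((0, 0, 2, 0, 0); (4, 1, 0, 0, 0); (0, 0, 2, 2, 2))


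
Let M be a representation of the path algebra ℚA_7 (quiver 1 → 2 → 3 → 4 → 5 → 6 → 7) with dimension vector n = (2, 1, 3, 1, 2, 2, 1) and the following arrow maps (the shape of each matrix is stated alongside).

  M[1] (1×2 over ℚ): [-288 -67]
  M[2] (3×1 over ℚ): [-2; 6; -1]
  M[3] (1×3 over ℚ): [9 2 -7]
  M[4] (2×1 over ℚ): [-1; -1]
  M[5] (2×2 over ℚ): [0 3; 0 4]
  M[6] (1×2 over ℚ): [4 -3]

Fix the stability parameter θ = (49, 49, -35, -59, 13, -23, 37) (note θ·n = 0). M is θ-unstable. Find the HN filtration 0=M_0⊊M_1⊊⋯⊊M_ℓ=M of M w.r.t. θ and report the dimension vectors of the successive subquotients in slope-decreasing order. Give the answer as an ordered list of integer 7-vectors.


Via rank(M_{q-1}∘⋯∘M_p): M ≅ I[1,1], I[1,6], I[3,3]^2, I[5,5], I[6,7].
μ_θ-semistable layers: μ^(1)=49; μ^(2)=37; μ^(3)=13; μ^(4)=-1; μ^(5)=-23; μ^(6)=-35

((1, 0, 0, 0, 0, 0, 0); (0, 0, 0, 0, 0, 0, 1); (0, 0, 0, 0, 1, 0, 0); (1, 1, 1, 1, 1, 1, 0); (0, 0, 0, 0, 0, 1, 0); (0, 0, 2, 0, 0, 0, 0))


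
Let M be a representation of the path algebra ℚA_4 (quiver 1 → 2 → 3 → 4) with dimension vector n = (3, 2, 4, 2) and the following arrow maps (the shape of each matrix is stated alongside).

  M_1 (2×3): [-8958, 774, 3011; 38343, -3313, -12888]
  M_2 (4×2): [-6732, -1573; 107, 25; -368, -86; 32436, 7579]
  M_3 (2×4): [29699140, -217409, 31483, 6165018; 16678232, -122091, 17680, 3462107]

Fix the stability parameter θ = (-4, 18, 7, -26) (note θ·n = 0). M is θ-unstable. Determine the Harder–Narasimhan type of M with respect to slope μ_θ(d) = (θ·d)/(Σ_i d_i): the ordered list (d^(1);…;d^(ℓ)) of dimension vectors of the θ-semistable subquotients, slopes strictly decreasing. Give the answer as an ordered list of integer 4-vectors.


Via rank(M_{q-1}∘⋯∘M_p): M ≅ I[1,1], I[1,4]^2, I[3,3]^2.
μ_θ-semistable layers: μ^(1)=7; μ^(2)=-1/3; μ^(3)=-4

((0, 0, 2, 0); (0, 2, 2, 2); (3, 0, 0, 0))


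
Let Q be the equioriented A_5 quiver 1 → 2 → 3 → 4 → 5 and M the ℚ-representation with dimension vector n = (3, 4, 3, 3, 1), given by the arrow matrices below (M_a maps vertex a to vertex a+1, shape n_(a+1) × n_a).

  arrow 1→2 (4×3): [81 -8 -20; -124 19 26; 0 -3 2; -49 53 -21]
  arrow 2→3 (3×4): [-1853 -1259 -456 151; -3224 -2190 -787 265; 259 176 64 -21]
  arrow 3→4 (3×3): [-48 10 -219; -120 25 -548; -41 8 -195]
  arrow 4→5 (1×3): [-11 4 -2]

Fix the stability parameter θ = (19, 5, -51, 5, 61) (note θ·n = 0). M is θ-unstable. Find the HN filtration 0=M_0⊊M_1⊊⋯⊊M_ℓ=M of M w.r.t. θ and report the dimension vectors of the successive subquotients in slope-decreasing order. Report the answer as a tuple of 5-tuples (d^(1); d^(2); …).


Interval decomposition of M: I[1,4]^2, I[1,5], I[2,2].
HN type (ℓ=3): μ^(1)=61; μ^(2)=5; μ^(3)=-9

((0, 0, 0, 0, 1); (0, 1, 0, 3, 0); (3, 3, 3, 0, 0))


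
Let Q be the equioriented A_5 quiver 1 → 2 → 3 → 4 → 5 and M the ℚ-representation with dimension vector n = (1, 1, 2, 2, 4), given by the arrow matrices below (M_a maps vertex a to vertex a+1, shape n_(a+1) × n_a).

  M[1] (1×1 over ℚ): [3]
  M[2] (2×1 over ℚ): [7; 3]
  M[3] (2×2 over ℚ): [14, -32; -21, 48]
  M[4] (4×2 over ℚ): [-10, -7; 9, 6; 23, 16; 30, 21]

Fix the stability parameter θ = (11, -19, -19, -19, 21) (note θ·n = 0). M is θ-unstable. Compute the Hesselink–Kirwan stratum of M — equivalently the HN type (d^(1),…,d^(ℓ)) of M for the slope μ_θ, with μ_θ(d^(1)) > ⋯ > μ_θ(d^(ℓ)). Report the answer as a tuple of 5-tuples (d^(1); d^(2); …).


Via rank(M_{q-1}∘⋯∘M_p): M ≅ I[1,5], I[3,3], I[4,5], I[5,5]^2.
μ_θ-semistable layers: μ^(1)=21; μ^(2)=-23/2; μ^(3)=-19

((0, 0, 0, 0, 4); (1, 1, 1, 1, 0); (0, 0, 1, 1, 0))


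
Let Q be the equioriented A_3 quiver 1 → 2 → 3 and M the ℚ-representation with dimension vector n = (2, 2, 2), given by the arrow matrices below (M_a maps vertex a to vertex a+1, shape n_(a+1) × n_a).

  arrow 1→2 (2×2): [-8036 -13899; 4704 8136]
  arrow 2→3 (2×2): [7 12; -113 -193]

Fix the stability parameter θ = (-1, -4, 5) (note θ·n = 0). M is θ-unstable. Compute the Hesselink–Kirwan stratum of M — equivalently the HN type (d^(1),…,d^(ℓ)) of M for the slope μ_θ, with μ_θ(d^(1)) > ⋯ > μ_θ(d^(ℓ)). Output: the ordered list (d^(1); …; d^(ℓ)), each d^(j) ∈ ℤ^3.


Via rank(M_{q-1}∘⋯∘M_p): M ≅ I[1,1], I[1,3], I[2,3].
μ_θ-semistable layers: μ^(1)=5; μ^(2)=-1; μ^(3)=-5/2; μ^(4)=-4

((0, 0, 2); (1, 0, 0); (1, 1, 0); (0, 1, 0))
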